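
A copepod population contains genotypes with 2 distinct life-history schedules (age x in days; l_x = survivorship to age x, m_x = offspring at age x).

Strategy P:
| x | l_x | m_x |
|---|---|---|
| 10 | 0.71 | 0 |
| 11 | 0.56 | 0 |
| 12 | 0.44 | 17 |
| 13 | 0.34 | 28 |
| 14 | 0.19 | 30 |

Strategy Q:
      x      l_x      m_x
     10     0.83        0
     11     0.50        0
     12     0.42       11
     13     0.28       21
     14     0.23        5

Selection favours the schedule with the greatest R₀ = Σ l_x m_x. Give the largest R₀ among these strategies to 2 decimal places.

Strategy P: R₀ = 0.71×0 + 0.56×0 + 0.44×17 + 0.34×28 + 0.19×30 = 22.7000
Strategy Q: R₀ = 0.83×0 + 0.50×0 + 0.42×11 + 0.28×21 + 0.23×5 = 11.6500
Highest R₀: strategy P with 22.7000.

22.70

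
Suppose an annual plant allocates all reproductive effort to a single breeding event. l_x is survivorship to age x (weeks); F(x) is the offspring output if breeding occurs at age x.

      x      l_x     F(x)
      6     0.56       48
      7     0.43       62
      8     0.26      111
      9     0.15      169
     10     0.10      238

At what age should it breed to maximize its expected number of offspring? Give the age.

8

Expected offspring if breeding at age x = l_x × F(x):
  age 6: 0.56 × 48 = 26.880
  age 7: 0.43 × 62 = 26.660
  age 8: 0.26 × 111 = 28.860
  age 9: 0.15 × 169 = 25.350
  age 10: 0.10 × 238 = 23.800
Maximum at age 8 (28.860).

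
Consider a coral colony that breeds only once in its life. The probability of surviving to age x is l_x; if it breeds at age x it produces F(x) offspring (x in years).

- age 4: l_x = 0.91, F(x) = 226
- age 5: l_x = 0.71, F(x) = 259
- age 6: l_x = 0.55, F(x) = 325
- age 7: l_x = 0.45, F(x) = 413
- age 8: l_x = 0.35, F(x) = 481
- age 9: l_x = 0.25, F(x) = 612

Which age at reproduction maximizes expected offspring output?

Expected offspring if breeding at age x = l_x × F(x):
  age 4: 0.91 × 226 = 205.660
  age 5: 0.71 × 259 = 183.890
  age 6: 0.55 × 325 = 178.750
  age 7: 0.45 × 413 = 185.850
  age 8: 0.35 × 481 = 168.350
  age 9: 0.25 × 612 = 153.000
Maximum at age 4 (205.660).

4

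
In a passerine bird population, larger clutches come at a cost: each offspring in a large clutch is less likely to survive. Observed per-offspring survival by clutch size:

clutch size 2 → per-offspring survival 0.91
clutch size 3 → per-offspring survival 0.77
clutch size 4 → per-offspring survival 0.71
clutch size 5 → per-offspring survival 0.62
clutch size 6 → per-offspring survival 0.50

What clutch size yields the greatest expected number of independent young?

5

Expected independent young = c × s(c):
  c=2: 2 × 0.91 = 1.820
  c=3: 3 × 0.77 = 2.310
  c=4: 4 × 0.71 = 2.840
  c=5: 5 × 0.62 = 3.100
  c=6: 6 × 0.50 = 3.000
Maximum at c = 5 (3.100 independent young).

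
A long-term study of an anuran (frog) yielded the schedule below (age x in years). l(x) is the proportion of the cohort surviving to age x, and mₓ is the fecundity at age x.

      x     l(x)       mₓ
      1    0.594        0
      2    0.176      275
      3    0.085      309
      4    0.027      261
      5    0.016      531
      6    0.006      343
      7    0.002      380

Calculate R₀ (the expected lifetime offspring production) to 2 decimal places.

R₀ = Σ l(x) mₓ:
  age 1: 0.594 × 0 = 0.0000
  age 2: 0.176 × 275 = 48.4000
  age 3: 0.085 × 309 = 26.2650
  age 4: 0.027 × 261 = 7.0470
  age 5: 0.016 × 531 = 8.4960
  age 6: 0.006 × 343 = 2.0580
  age 7: 0.002 × 380 = 0.7600
R₀ = 0.0000 + 48.4000 + 26.2650 + 7.0470 + 8.4960 + 2.0580 + 0.7600 = 93.0260

93.03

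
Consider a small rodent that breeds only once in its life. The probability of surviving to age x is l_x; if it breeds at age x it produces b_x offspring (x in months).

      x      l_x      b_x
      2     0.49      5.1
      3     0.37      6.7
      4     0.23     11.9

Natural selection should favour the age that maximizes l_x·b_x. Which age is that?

4

Expected offspring if breeding at age x = l_x × b_x:
  age 2: 0.49 × 5.1 = 2.499
  age 3: 0.37 × 6.7 = 2.479
  age 4: 0.23 × 11.9 = 2.737
Maximum at age 4 (2.737).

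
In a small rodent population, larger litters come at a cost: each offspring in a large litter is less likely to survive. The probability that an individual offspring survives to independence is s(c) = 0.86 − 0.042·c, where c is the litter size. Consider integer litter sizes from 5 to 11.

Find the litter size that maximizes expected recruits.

Expected recruits = c × s(c):
  c=5: 5 × 0.650 = 3.250
  c=6: 6 × 0.608 = 3.648
  c=7: 7 × 0.566 = 3.962
  c=8: 8 × 0.524 = 4.192
  c=9: 9 × 0.482 = 4.338
  c=10: 10 × 0.440 = 4.400
  c=11: 11 × 0.398 = 4.378
Maximum at c = 10 (4.400 recruits).

10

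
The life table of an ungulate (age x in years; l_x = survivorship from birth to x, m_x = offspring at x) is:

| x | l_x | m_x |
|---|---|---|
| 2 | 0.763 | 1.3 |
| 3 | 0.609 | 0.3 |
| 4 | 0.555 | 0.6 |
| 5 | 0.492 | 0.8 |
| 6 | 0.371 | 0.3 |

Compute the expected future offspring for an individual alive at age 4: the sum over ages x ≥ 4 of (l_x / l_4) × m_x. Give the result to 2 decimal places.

1.51

l_4 = 0.555. Conditional survival from age 4 to x is l_x / l_4.
  x=4: (0.555/0.555) × 0.6 = 0.6000
  x=5: (0.492/0.555) × 0.8 = 0.7092
  x=6: (0.371/0.555) × 0.3 = 0.2005
Sum = 0.6000 + 0.7092 + 0.2005 = 1.5097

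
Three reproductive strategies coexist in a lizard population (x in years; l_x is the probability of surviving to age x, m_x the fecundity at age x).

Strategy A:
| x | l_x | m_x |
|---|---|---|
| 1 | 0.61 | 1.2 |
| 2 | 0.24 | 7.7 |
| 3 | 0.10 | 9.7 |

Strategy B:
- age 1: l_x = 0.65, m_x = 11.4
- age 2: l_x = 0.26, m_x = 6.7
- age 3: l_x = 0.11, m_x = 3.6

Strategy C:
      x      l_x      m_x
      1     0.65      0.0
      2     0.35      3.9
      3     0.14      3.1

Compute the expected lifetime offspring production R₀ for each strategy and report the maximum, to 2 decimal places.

9.55

Strategy A: R₀ = 0.61×1.2 + 0.24×7.7 + 0.10×9.7 = 3.5500
Strategy B: R₀ = 0.65×11.4 + 0.26×6.7 + 0.11×3.6 = 9.5480
Strategy C: R₀ = 0.65×0.0 + 0.35×3.9 + 0.14×3.1 = 1.7990
Highest R₀: strategy B with 9.5480.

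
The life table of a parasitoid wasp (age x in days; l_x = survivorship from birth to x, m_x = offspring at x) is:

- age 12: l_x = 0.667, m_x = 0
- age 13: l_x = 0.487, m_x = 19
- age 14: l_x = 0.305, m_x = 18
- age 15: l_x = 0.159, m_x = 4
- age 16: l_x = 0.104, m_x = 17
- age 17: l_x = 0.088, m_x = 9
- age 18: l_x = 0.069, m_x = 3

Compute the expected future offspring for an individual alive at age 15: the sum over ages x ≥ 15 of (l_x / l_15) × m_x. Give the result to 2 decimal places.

l_15 = 0.159. Conditional survival from age 15 to x is l_x / l_15.
  x=15: (0.159/0.159) × 4 = 4.0000
  x=16: (0.104/0.159) × 17 = 11.1195
  x=17: (0.088/0.159) × 9 = 4.9811
  x=18: (0.069/0.159) × 3 = 1.3019
Sum = 4.0000 + 11.1195 + 4.9811 + 1.3019 = 21.4025

21.40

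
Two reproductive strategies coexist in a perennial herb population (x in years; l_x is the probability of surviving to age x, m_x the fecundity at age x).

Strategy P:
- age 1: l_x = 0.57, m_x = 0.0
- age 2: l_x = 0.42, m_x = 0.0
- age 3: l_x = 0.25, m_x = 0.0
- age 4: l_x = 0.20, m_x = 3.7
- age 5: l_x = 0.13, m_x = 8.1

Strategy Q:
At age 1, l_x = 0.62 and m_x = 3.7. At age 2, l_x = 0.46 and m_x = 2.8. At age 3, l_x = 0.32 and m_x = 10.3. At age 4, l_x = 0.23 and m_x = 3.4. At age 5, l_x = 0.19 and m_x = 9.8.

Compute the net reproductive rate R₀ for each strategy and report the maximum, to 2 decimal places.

Strategy P: R₀ = 0.57×0.0 + 0.42×0.0 + 0.25×0.0 + 0.20×3.7 + 0.13×8.1 = 1.7930
Strategy Q: R₀ = 0.62×3.7 + 0.46×2.8 + 0.32×10.3 + 0.23×3.4 + 0.19×9.8 = 9.5220
Highest R₀: strategy Q with 9.5220.

9.52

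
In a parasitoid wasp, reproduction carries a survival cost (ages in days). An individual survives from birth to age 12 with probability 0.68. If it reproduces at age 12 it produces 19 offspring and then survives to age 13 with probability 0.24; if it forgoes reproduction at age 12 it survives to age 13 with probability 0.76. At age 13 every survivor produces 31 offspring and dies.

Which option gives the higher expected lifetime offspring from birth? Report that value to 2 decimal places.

breed at age 12: R₀ = 0.68 × (19 + 0.24 × 31) = 0.68 × 26.4400 = 17.9792
delay to age 13: R₀ = 0.68 × (0.76 × 31) = 0.68 × 23.5600 = 16.0208
Higher: breed at age 12 (17.9792).

17.98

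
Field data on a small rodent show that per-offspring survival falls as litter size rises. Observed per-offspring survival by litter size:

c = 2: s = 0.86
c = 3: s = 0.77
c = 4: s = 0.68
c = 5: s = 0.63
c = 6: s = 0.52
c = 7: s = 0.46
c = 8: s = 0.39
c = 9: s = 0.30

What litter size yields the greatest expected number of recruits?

Expected recruits = c × s(c):
  c=2: 2 × 0.86 = 1.720
  c=3: 3 × 0.77 = 2.310
  c=4: 4 × 0.68 = 2.720
  c=5: 5 × 0.63 = 3.150
  c=6: 6 × 0.52 = 3.120
  c=7: 7 × 0.46 = 3.220
  c=8: 8 × 0.39 = 3.120
  c=9: 9 × 0.30 = 2.700
Maximum at c = 7 (3.220 recruits).

7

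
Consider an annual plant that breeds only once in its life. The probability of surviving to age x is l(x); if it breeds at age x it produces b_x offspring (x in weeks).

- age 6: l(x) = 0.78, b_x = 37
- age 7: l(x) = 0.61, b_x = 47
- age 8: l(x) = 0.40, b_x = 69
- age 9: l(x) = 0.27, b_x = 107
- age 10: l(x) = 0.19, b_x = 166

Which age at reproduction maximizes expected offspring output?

Expected offspring if breeding at age x = l(x) × b_x:
  age 6: 0.78 × 37 = 28.860
  age 7: 0.61 × 47 = 28.670
  age 8: 0.40 × 69 = 27.600
  age 9: 0.27 × 107 = 28.890
  age 10: 0.19 × 166 = 31.540
Maximum at age 10 (31.540).

10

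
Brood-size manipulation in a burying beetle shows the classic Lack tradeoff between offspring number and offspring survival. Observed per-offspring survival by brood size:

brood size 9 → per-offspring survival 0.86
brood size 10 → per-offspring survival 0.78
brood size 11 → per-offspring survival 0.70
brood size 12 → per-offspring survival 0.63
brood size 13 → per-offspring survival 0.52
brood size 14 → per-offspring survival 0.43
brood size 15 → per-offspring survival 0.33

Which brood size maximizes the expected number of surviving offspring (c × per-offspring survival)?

Expected surviving offspring = c × s(c):
  c=9: 9 × 0.86 = 7.740
  c=10: 10 × 0.78 = 7.800
  c=11: 11 × 0.70 = 7.700
  c=12: 12 × 0.63 = 7.560
  c=13: 13 × 0.52 = 6.760
  c=14: 14 × 0.43 = 6.020
  c=15: 15 × 0.33 = 4.950
Maximum at c = 10 (7.800 surviving offspring).

10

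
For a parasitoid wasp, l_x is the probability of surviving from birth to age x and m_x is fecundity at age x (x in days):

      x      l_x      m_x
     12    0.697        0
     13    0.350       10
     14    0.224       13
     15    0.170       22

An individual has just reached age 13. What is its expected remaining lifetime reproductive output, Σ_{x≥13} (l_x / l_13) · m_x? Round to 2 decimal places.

l_13 = 0.350. Conditional survival from age 13 to x is l_x / l_13.
  x=13: (0.350/0.350) × 10 = 10.0000
  x=14: (0.224/0.350) × 13 = 8.3200
  x=15: (0.170/0.350) × 22 = 10.6857
Sum = 10.0000 + 8.3200 + 10.6857 = 29.0057

29.01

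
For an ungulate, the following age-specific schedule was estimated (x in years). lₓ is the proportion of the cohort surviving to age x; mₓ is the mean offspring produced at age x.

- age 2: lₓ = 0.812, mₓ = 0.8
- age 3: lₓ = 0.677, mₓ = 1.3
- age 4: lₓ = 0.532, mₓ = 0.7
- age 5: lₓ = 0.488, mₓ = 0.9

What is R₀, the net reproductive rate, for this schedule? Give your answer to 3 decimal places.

2.341

R₀ = Σ lₓ mₓ:
  age 2: 0.812 × 0.8 = 0.6496
  age 3: 0.677 × 1.3 = 0.8801
  age 4: 0.532 × 0.7 = 0.3724
  age 5: 0.488 × 0.9 = 0.4392
R₀ = 0.6496 + 0.8801 + 0.3724 + 0.4392 = 2.3413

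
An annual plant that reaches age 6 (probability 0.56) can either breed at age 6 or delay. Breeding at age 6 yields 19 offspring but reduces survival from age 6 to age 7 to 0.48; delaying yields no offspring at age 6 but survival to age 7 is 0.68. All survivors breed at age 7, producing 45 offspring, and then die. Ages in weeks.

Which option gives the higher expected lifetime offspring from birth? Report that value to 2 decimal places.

breed at age 6: R₀ = 0.56 × (19 + 0.48 × 45) = 0.56 × 40.6000 = 22.7360
delay to age 7: R₀ = 0.56 × (0.68 × 45) = 0.56 × 30.6000 = 17.1360
Higher: breed at age 6 (22.7360).

22.74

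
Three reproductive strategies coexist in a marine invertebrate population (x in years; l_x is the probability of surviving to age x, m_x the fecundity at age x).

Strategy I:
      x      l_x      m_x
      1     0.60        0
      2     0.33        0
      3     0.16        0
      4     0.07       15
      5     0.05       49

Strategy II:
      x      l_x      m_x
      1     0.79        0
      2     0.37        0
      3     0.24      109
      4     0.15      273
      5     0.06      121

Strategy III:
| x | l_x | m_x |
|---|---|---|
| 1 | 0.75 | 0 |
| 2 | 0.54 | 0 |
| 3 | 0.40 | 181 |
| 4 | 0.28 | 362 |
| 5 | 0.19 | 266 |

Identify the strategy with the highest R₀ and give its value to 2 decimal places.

Strategy I: R₀ = 0.60×0 + 0.33×0 + 0.16×0 + 0.07×15 + 0.05×49 = 3.5000
Strategy II: R₀ = 0.79×0 + 0.37×0 + 0.24×109 + 0.15×273 + 0.06×121 = 74.3700
Strategy III: R₀ = 0.75×0 + 0.54×0 + 0.40×181 + 0.28×362 + 0.19×266 = 224.3000
Highest R₀: strategy III with 224.3000.

224.30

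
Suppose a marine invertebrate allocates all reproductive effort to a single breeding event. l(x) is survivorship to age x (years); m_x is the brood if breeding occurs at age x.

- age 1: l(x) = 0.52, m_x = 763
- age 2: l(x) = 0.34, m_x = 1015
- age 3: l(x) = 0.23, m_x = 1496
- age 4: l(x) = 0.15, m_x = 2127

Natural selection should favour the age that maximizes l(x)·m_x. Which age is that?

1

Expected offspring if breeding at age x = l(x) × m_x:
  age 1: 0.52 × 763 = 396.760
  age 2: 0.34 × 1015 = 345.100
  age 3: 0.23 × 1496 = 344.080
  age 4: 0.15 × 2127 = 319.050
Maximum at age 1 (396.760).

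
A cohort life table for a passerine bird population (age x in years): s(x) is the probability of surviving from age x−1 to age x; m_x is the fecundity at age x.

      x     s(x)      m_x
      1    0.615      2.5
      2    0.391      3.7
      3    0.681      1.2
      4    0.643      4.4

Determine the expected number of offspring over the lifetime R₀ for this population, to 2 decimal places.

Survivorship from birth: l_x = s_1·s_2·…·s_x.
  l_1 = 0.61500
  l_2 = 0.24047
  l_3 = 0.16376
  l_4 = 0.10530
R₀ = Σ l_x m_x:
  age 1: 0.61500 × 2.5 = 1.5375
  age 2: 0.24047 × 3.7 = 0.8897
  age 3: 0.16376 × 1.2 = 0.1965
  age 4: 0.10530 × 4.4 = 0.4633
R₀ = 1.5375 + 0.8897 + 0.1965 + 0.4633 = 3.0871

3.09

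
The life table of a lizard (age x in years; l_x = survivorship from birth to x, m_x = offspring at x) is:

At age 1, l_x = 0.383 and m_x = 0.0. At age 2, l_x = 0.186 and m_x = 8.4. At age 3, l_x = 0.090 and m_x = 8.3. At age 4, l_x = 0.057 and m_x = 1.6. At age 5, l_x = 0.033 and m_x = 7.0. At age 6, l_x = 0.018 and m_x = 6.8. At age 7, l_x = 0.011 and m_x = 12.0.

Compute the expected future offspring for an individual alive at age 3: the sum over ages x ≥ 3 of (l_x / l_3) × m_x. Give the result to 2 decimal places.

14.71

l_3 = 0.090. Conditional survival from age 3 to x is l_x / l_3.
  x=3: (0.090/0.090) × 8.3 = 8.3000
  x=4: (0.057/0.090) × 1.6 = 1.0133
  x=5: (0.033/0.090) × 7.0 = 2.5667
  x=6: (0.018/0.090) × 6.8 = 1.3600
  x=7: (0.011/0.090) × 12.0 = 1.4667
Sum = 8.3000 + 1.0133 + 2.5667 + 1.3600 + 1.4667 = 14.7067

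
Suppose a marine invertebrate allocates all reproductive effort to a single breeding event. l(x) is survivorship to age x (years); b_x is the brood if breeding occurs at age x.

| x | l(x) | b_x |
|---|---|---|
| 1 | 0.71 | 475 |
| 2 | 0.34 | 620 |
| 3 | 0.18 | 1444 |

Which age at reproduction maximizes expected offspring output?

1

Expected offspring if breeding at age x = l(x) × b_x:
  age 1: 0.71 × 475 = 337.250
  age 2: 0.34 × 620 = 210.800
  age 3: 0.18 × 1444 = 259.920
Maximum at age 1 (337.250).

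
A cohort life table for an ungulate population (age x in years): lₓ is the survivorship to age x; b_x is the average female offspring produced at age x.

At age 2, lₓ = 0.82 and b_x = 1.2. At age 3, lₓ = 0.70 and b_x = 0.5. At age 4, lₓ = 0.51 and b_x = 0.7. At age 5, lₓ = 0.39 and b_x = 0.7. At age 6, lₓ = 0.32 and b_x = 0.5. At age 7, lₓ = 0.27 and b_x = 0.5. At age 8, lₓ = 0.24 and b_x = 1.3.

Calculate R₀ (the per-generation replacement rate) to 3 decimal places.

R₀ = Σ lₓ b_x:
  age 2: 0.82 × 1.2 = 0.9840
  age 3: 0.70 × 0.5 = 0.3500
  age 4: 0.51 × 0.7 = 0.3570
  age 5: 0.39 × 0.7 = 0.2730
  age 6: 0.32 × 0.5 = 0.1600
  age 7: 0.27 × 0.5 = 0.1350
  age 8: 0.24 × 1.3 = 0.3120
R₀ = 0.9840 + 0.3500 + 0.3570 + 0.2730 + 0.1600 + 0.1350 + 0.3120 = 2.5710

2.571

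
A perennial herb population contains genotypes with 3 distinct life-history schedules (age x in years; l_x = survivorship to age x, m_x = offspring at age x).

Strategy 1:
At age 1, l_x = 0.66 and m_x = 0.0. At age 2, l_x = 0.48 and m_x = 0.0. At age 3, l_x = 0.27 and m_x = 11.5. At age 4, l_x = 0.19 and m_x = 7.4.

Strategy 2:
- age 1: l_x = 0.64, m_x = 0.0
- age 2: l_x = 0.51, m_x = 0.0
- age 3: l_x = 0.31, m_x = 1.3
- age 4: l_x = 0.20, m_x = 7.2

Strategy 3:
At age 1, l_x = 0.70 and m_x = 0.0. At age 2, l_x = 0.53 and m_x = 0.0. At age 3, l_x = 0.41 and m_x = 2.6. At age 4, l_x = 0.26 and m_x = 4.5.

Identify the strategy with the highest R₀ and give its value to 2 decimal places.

Strategy 1: R₀ = 0.66×0.0 + 0.48×0.0 + 0.27×11.5 + 0.19×7.4 = 4.5110
Strategy 2: R₀ = 0.64×0.0 + 0.51×0.0 + 0.31×1.3 + 0.20×7.2 = 1.8430
Strategy 3: R₀ = 0.70×0.0 + 0.53×0.0 + 0.41×2.6 + 0.26×4.5 = 2.2360
Highest R₀: strategy 1 with 4.5110.

4.51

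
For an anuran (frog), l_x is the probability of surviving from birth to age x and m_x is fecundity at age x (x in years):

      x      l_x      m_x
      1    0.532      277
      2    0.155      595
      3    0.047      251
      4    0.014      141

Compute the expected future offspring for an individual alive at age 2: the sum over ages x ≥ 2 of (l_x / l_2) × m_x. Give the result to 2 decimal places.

l_2 = 0.155. Conditional survival from age 2 to x is l_x / l_2.
  x=2: (0.155/0.155) × 595 = 595.0000
  x=3: (0.047/0.155) × 251 = 76.1097
  x=4: (0.014/0.155) × 141 = 12.7355
Sum = 595.0000 + 76.1097 + 12.7355 = 683.8452

683.85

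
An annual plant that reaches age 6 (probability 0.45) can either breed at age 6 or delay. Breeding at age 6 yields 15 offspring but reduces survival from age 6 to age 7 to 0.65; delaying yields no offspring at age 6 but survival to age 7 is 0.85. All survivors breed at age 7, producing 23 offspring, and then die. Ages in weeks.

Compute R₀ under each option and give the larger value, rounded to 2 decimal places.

13.48

breed at age 6: R₀ = 0.45 × (15 + 0.65 × 23) = 0.45 × 29.9500 = 13.4775
delay to age 7: R₀ = 0.45 × (0.85 × 23) = 0.45 × 19.5500 = 8.7975
Higher: breed at age 6 (13.4775).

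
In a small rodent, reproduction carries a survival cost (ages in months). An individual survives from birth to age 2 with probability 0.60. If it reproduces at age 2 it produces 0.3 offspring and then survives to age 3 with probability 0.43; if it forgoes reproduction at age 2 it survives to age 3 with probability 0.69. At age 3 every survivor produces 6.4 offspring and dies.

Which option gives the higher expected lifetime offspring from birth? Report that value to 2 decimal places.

breed at age 2: R₀ = 0.60 × (0.3 + 0.43 × 6.4) = 0.60 × 3.0520 = 1.8312
delay to age 3: R₀ = 0.60 × (0.69 × 6.4) = 0.60 × 4.4160 = 2.6496
Higher: delay to age 3 (2.6496).

2.65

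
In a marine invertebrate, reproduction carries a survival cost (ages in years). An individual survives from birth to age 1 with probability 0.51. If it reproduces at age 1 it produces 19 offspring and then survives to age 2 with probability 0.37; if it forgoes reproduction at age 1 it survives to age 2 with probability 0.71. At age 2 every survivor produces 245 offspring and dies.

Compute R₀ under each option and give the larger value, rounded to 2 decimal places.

breed at age 1: R₀ = 0.51 × (19 + 0.37 × 245) = 0.51 × 109.6500 = 55.9215
delay to age 2: R₀ = 0.51 × (0.71 × 245) = 0.51 × 173.9500 = 88.7145
Higher: delay to age 2 (88.7145).

88.71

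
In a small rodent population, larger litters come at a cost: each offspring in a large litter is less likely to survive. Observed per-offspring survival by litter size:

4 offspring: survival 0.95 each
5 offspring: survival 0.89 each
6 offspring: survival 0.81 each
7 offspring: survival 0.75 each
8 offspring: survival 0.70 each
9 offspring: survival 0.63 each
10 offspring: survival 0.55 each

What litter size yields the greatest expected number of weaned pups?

Expected weaned pups = c × s(c):
  c=4: 4 × 0.95 = 3.800
  c=5: 5 × 0.89 = 4.450
  c=6: 6 × 0.81 = 4.860
  c=7: 7 × 0.75 = 5.250
  c=8: 8 × 0.70 = 5.600
  c=9: 9 × 0.63 = 5.670
  c=10: 10 × 0.55 = 5.500
Maximum at c = 9 (5.670 weaned pups).

9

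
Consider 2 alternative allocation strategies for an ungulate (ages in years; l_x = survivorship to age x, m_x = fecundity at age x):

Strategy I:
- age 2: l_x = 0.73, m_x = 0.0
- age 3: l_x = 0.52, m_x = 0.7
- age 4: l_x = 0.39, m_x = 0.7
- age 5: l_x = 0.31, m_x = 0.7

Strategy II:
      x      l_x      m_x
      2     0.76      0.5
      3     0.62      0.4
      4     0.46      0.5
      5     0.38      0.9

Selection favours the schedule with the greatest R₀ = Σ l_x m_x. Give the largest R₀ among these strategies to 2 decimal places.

1.20

Strategy I: R₀ = 0.73×0.0 + 0.52×0.7 + 0.39×0.7 + 0.31×0.7 = 0.8540
Strategy II: R₀ = 0.76×0.5 + 0.62×0.4 + 0.46×0.5 + 0.38×0.9 = 1.2000
Highest R₀: strategy II with 1.2000.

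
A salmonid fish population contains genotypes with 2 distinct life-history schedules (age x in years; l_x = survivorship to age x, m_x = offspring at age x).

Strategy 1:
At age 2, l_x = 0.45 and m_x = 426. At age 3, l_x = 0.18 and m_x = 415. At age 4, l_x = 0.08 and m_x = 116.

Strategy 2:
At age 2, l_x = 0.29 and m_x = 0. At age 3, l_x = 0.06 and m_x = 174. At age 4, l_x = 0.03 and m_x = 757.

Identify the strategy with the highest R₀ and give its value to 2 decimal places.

Strategy 1: R₀ = 0.45×426 + 0.18×415 + 0.08×116 = 275.6800
Strategy 2: R₀ = 0.29×0 + 0.06×174 + 0.03×757 = 33.1500
Highest R₀: strategy 1 with 275.6800.

275.68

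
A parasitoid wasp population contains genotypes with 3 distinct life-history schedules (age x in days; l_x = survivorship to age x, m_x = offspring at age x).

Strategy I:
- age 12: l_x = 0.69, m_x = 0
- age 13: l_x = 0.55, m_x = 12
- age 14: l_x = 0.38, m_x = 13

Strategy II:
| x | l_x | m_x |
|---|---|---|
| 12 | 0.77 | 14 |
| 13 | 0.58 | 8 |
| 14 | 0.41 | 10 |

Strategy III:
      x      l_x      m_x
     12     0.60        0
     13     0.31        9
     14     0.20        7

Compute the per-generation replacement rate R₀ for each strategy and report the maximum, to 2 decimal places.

19.52

Strategy I: R₀ = 0.69×0 + 0.55×12 + 0.38×13 = 11.5400
Strategy II: R₀ = 0.77×14 + 0.58×8 + 0.41×10 = 19.5200
Strategy III: R₀ = 0.60×0 + 0.31×9 + 0.20×7 = 4.1900
Highest R₀: strategy II with 19.5200.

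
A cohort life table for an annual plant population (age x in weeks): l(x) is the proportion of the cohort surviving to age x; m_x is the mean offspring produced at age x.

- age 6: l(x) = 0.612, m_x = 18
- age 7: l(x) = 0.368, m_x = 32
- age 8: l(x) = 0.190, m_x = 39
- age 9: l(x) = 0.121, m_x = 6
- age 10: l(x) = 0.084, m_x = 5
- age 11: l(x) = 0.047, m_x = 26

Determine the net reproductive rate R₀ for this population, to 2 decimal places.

32.57

R₀ = Σ l(x) m_x:
  age 6: 0.612 × 18 = 11.0160
  age 7: 0.368 × 32 = 11.7760
  age 8: 0.190 × 39 = 7.4100
  age 9: 0.121 × 6 = 0.7260
  age 10: 0.084 × 5 = 0.4200
  age 11: 0.047 × 26 = 1.2220
R₀ = 11.0160 + 11.7760 + 7.4100 + 0.7260 + 0.4200 + 1.2220 = 32.5700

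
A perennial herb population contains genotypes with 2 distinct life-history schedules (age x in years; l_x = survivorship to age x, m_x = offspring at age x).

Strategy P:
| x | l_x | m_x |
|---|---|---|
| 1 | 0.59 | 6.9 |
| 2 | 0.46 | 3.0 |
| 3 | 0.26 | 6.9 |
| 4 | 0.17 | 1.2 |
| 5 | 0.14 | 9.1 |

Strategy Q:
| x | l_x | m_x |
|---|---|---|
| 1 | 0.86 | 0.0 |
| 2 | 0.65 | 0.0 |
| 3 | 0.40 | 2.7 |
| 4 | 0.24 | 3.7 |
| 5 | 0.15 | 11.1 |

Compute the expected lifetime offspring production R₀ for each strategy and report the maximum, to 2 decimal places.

Strategy P: R₀ = 0.59×6.9 + 0.46×3.0 + 0.26×6.9 + 0.17×1.2 + 0.14×9.1 = 8.7230
Strategy Q: R₀ = 0.86×0.0 + 0.65×0.0 + 0.40×2.7 + 0.24×3.7 + 0.15×11.1 = 3.6330
Highest R₀: strategy P with 8.7230.

8.72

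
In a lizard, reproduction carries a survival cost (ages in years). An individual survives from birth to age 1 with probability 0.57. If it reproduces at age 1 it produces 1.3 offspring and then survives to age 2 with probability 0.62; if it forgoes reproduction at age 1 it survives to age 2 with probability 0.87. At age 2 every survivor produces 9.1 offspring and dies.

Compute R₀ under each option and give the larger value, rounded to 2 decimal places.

breed at age 1: R₀ = 0.57 × (1.3 + 0.62 × 9.1) = 0.57 × 6.9420 = 3.9569
delay to age 2: R₀ = 0.57 × (0.87 × 9.1) = 0.57 × 7.9170 = 4.5127
Higher: delay to age 2 (4.5127).

4.51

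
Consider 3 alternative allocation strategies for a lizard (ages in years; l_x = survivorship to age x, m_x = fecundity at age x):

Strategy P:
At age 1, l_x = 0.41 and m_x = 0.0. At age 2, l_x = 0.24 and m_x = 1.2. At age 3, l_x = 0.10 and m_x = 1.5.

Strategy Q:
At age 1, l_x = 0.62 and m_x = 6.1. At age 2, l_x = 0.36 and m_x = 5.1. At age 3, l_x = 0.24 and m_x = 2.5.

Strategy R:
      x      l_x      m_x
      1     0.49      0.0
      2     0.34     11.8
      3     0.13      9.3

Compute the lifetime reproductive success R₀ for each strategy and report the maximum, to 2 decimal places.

6.22

Strategy P: R₀ = 0.41×0.0 + 0.24×1.2 + 0.10×1.5 = 0.4380
Strategy Q: R₀ = 0.62×6.1 + 0.36×5.1 + 0.24×2.5 = 6.2180
Strategy R: R₀ = 0.49×0.0 + 0.34×11.8 + 0.13×9.3 = 5.2210
Highest R₀: strategy Q with 6.2180.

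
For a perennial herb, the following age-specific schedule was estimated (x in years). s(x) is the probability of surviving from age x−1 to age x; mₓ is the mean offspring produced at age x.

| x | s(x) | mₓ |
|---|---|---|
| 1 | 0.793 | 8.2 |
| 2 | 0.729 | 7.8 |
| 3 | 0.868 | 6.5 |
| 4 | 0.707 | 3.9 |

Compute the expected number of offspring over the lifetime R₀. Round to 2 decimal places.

15.66

Survivorship from birth: l_x = s_1·s_2·…·s_x.
  l_1 = 0.79300
  l_2 = 0.57810
  l_3 = 0.50179
  l_4 = 0.35476
R₀ = Σ l_x mₓ:
  age 1: 0.79300 × 8.2 = 6.5026
  age 2: 0.57810 × 7.8 = 4.5092
  age 3: 0.50179 × 6.5 = 3.2616
  age 4: 0.35476 × 3.9 = 1.3836
R₀ = 6.5026 + 4.5092 + 3.2616 + 1.3836 = 15.6570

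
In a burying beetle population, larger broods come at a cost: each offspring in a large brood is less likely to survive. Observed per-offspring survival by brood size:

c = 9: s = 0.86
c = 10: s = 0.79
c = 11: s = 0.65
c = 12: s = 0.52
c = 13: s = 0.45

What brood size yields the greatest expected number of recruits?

Expected recruits = c × s(c):
  c=9: 9 × 0.86 = 7.740
  c=10: 10 × 0.79 = 7.900
  c=11: 11 × 0.65 = 7.150
  c=12: 12 × 0.52 = 6.240
  c=13: 13 × 0.45 = 5.850
Maximum at c = 10 (7.900 recruits).

10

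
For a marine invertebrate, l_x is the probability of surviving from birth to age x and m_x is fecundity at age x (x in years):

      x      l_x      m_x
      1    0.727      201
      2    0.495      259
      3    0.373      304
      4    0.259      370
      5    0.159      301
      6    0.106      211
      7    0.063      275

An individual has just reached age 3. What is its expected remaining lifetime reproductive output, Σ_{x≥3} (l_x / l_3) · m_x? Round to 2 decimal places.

795.64

l_3 = 0.373. Conditional survival from age 3 to x is l_x / l_3.
  x=3: (0.373/0.373) × 304 = 304.0000
  x=4: (0.259/0.373) × 370 = 256.9169
  x=5: (0.159/0.373) × 301 = 128.3083
  x=6: (0.106/0.373) × 211 = 59.9625
  x=7: (0.063/0.373) × 275 = 46.4477
Sum = 304.0000 + 256.9169 + 128.3083 + 59.9625 + 46.4477 = 795.6354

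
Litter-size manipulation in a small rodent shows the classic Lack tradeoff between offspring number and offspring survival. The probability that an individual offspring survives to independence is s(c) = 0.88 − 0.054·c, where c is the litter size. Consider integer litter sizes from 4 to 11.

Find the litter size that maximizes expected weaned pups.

Expected weaned pups = c × s(c):
  c=4: 4 × 0.664 = 2.656
  c=5: 5 × 0.610 = 3.050
  c=6: 6 × 0.556 = 3.336
  c=7: 7 × 0.502 = 3.514
  c=8: 8 × 0.448 = 3.584
  c=9: 9 × 0.394 = 3.546
  c=10: 10 × 0.340 = 3.400
  c=11: 11 × 0.286 = 3.146
Maximum at c = 8 (3.584 weaned pups).

8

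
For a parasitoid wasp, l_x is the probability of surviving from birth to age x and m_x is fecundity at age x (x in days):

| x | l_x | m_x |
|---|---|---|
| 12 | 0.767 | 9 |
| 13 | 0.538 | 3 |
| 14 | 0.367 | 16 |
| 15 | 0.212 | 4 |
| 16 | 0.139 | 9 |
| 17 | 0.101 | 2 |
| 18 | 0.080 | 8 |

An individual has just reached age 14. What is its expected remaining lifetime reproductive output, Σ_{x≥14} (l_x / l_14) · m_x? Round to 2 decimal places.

24.01

l_14 = 0.367. Conditional survival from age 14 to x is l_x / l_14.
  x=14: (0.367/0.367) × 16 = 16.0000
  x=15: (0.212/0.367) × 4 = 2.3106
  x=16: (0.139/0.367) × 9 = 3.4087
  x=17: (0.101/0.367) × 2 = 0.5504
  x=18: (0.080/0.367) × 8 = 1.7439
Sum = 16.0000 + 2.3106 + 3.4087 + 0.5504 + 1.7439 = 24.0136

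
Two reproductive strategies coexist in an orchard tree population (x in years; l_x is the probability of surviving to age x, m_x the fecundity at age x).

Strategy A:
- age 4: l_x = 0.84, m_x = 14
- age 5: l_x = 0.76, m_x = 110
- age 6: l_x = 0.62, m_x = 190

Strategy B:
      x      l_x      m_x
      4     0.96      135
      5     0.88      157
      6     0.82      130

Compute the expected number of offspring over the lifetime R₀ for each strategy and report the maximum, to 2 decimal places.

374.36

Strategy A: R₀ = 0.84×14 + 0.76×110 + 0.62×190 = 213.1600
Strategy B: R₀ = 0.96×135 + 0.88×157 + 0.82×130 = 374.3600
Highest R₀: strategy B with 374.3600.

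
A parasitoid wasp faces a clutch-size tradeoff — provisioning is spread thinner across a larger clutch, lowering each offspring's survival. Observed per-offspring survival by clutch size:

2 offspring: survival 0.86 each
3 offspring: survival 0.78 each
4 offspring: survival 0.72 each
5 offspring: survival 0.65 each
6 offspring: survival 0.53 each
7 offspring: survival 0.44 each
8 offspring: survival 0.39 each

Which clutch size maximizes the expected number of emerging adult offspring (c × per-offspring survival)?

5

Expected emerging adult offspring = c × s(c):
  c=2: 2 × 0.86 = 1.720
  c=3: 3 × 0.78 = 2.340
  c=4: 4 × 0.72 = 2.880
  c=5: 5 × 0.65 = 3.250
  c=6: 6 × 0.53 = 3.180
  c=7: 7 × 0.44 = 3.080
  c=8: 8 × 0.39 = 3.120
Maximum at c = 5 (3.250 emerging adult offspring).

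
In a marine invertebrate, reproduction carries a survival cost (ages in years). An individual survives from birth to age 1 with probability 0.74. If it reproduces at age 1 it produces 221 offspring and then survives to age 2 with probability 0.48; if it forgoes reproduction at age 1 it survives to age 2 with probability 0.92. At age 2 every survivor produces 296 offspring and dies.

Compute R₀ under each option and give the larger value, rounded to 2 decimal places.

268.68

breed at age 1: R₀ = 0.74 × (221 + 0.48 × 296) = 0.74 × 363.0800 = 268.6792
delay to age 2: R₀ = 0.74 × (0.92 × 296) = 0.74 × 272.3200 = 201.5168
Higher: breed at age 1 (268.6792).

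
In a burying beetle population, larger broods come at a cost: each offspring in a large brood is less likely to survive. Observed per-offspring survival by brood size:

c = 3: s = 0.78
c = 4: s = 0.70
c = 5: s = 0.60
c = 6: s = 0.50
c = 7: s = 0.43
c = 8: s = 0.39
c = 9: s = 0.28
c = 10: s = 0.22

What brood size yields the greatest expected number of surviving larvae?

Expected surviving larvae = c × s(c):
  c=3: 3 × 0.78 = 2.340
  c=4: 4 × 0.70 = 2.800
  c=5: 5 × 0.60 = 3.000
  c=6: 6 × 0.50 = 3.000
  c=7: 7 × 0.43 = 3.010
  c=8: 8 × 0.39 = 3.120
  c=9: 9 × 0.28 = 2.520
  c=10: 10 × 0.22 = 2.200
Maximum at c = 8 (3.120 surviving larvae).

8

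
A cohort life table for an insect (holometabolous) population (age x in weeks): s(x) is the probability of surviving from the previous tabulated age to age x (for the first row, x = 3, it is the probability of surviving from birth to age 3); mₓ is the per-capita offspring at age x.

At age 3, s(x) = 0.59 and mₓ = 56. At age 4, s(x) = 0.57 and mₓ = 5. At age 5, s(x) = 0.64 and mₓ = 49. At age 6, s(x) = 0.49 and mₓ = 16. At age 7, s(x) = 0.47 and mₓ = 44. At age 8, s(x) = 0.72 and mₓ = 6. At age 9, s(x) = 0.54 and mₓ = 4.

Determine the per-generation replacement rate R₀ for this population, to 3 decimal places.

Survivorship from birth: l_x = s_3·s_4·…·s_x.
  l_3 = 0.59000
  l_4 = 0.33630
  l_5 = 0.21523
  l_6 = 0.10546
  l_7 = 0.04957
  l_8 = 0.03569
  l_9 = 0.01927
R₀ = Σ l_x mₓ:
  age 3: 0.59000 × 56 = 33.0400
  age 4: 0.33630 × 5 = 1.6815
  age 5: 0.21523 × 49 = 10.5463
  age 6: 0.10546 × 16 = 1.6874
  age 7: 0.04957 × 44 = 2.1811
  age 8: 0.03569 × 6 = 0.2141
  age 9: 0.01927 × 4 = 0.0771
R₀ = 33.0400 + 1.6815 + 10.5463 + 1.6874 + 2.1811 + 0.2141 + 0.0771 = 49.4274

49.427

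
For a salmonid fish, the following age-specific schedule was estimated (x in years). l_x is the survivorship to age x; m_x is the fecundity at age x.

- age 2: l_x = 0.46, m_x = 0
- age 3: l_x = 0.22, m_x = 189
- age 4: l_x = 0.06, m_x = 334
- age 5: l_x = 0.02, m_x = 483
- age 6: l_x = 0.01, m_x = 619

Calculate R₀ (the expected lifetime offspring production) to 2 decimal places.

77.47

R₀ = Σ l_x m_x:
  age 2: 0.46 × 0 = 0.0000
  age 3: 0.22 × 189 = 41.5800
  age 4: 0.06 × 334 = 20.0400
  age 5: 0.02 × 483 = 9.6600
  age 6: 0.01 × 619 = 6.1900
R₀ = 0.0000 + 41.5800 + 20.0400 + 9.6600 + 6.1900 = 77.4700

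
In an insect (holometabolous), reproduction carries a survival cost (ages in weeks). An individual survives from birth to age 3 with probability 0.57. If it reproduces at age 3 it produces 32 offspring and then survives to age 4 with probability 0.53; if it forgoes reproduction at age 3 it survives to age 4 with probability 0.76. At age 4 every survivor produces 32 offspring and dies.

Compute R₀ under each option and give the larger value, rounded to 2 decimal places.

27.91

breed at age 3: R₀ = 0.57 × (32 + 0.53 × 32) = 0.57 × 48.9600 = 27.9072
delay to age 4: R₀ = 0.57 × (0.76 × 32) = 0.57 × 24.3200 = 13.8624
Higher: breed at age 3 (27.9072).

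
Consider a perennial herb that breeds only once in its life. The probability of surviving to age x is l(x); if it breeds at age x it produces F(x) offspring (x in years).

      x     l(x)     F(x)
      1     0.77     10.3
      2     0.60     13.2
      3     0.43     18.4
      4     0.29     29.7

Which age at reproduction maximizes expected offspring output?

4

Expected offspring if breeding at age x = l(x) × F(x):
  age 1: 0.77 × 10.3 = 7.931
  age 2: 0.60 × 13.2 = 7.920
  age 3: 0.43 × 18.4 = 7.912
  age 4: 0.29 × 29.7 = 8.613
Maximum at age 4 (8.613).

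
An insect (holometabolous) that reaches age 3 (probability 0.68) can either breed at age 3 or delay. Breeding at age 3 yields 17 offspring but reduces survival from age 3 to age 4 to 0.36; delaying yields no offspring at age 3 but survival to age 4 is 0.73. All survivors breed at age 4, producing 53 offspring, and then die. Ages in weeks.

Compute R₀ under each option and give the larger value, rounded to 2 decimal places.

26.31

breed at age 3: R₀ = 0.68 × (17 + 0.36 × 53) = 0.68 × 36.0800 = 24.5344
delay to age 4: R₀ = 0.68 × (0.73 × 53) = 0.68 × 38.6900 = 26.3092
Higher: delay to age 4 (26.3092).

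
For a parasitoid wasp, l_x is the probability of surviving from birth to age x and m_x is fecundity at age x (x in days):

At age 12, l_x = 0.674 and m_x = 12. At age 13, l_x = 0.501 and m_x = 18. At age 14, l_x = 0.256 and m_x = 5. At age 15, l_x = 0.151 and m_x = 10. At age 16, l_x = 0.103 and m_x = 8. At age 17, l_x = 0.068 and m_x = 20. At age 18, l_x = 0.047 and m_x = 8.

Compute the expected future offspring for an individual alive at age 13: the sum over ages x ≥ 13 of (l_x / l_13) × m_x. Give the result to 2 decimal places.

28.68

l_13 = 0.501. Conditional survival from age 13 to x is l_x / l_13.
  x=13: (0.501/0.501) × 18 = 18.0000
  x=14: (0.256/0.501) × 5 = 2.5549
  x=15: (0.151/0.501) × 10 = 3.0140
  x=16: (0.103/0.501) × 8 = 1.6447
  x=17: (0.068/0.501) × 20 = 2.7146
  x=18: (0.047/0.501) × 8 = 0.7505
Sum = 18.0000 + 2.5549 + 3.0140 + 1.6447 + 2.7146 + 0.7505 = 28.6786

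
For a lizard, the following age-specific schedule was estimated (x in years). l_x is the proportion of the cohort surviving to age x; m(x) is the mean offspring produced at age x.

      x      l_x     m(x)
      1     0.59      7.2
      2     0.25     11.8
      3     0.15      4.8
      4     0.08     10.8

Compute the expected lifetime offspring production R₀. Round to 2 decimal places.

8.78

R₀ = Σ l_x m(x):
  age 1: 0.59 × 7.2 = 4.2480
  age 2: 0.25 × 11.8 = 2.9500
  age 3: 0.15 × 4.8 = 0.7200
  age 4: 0.08 × 10.8 = 0.8640
R₀ = 4.2480 + 2.9500 + 0.7200 + 0.8640 = 8.7820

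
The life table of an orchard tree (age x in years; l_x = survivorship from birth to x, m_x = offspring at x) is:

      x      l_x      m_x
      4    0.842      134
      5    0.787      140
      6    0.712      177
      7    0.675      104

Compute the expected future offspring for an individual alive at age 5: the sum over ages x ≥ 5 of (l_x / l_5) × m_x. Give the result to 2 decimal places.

389.33

l_5 = 0.787. Conditional survival from age 5 to x is l_x / l_5.
  x=5: (0.787/0.787) × 140 = 140.0000
  x=6: (0.712/0.787) × 177 = 160.1321
  x=7: (0.675/0.787) × 104 = 89.1995
Sum = 140.0000 + 160.1321 + 89.1995 = 389.3316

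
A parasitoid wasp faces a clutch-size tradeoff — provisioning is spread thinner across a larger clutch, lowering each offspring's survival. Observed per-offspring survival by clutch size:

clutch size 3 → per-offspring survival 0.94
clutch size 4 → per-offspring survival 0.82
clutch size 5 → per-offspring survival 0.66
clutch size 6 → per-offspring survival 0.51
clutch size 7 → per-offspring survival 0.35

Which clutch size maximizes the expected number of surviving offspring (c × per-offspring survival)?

5

Expected surviving offspring = c × s(c):
  c=3: 3 × 0.94 = 2.820
  c=4: 4 × 0.82 = 3.280
  c=5: 5 × 0.66 = 3.300
  c=6: 6 × 0.51 = 3.060
  c=7: 7 × 0.35 = 2.450
Maximum at c = 5 (3.300 surviving offspring).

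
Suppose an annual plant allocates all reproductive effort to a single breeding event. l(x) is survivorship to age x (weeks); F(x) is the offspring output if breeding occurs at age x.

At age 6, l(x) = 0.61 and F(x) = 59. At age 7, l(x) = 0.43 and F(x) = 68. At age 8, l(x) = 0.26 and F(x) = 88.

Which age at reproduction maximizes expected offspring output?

Expected offspring if breeding at age x = l(x) × F(x):
  age 6: 0.61 × 59 = 35.990
  age 7: 0.43 × 68 = 29.240
  age 8: 0.26 × 88 = 22.880
Maximum at age 6 (35.990).

6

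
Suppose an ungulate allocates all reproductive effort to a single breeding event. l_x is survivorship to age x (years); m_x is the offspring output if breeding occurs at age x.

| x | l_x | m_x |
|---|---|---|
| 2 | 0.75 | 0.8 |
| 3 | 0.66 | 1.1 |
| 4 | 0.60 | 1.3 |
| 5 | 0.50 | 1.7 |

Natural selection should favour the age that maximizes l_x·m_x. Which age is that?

5

Expected offspring if breeding at age x = l_x × m_x:
  age 2: 0.75 × 0.8 = 0.600
  age 3: 0.66 × 1.1 = 0.726
  age 4: 0.60 × 1.3 = 0.780
  age 5: 0.50 × 1.7 = 0.850
Maximum at age 5 (0.850).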